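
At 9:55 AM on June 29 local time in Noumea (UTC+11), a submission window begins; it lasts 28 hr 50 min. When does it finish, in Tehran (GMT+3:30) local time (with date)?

Convert start to UTC: 9:55 AM − 11:00 = 10:55 PM UTC on Jun 28.
Add 28 hours 50 minutes duration → 3:45 AM UTC (Jun 30).
Tehran is UTC+3:30, so local end time = 3:45 AM + 3:30 = 7:15 AM on Jun 30.

7:15 AM on June 30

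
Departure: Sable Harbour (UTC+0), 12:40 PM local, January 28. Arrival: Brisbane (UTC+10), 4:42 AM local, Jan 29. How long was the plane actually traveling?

6 hours 2 minutes

Departure is already UTC: 12:40 PM on Jan 28.
Arrival in UTC: 4:42 AM − 10:00 = 6:42 PM on Jan 28.
Elapsed = 6:42 PM − 12:40 PM = 6 hours 2 minutes.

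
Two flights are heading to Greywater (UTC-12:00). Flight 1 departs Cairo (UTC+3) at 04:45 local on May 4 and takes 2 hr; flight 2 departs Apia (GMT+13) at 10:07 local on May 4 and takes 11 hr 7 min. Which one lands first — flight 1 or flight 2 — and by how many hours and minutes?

the first, by 4 hours 29 minutes

Flight 1 in UTC: 04:45 − 3:00 = 01:45 on May 4.
+2 hours → arrive 03:45 UTC on May 4.
Flight 2 in UTC: 10:07 − 13:00 = 21:07 on May 3.
+11 hours and 7 minutes → arrive 08:14 UTC on May 4.
Flight 1 lands earlier by 4 hours 29 minutes.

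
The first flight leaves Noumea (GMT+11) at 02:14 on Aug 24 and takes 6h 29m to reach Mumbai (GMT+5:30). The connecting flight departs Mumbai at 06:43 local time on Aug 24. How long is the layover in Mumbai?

3 hours 30 minutes

Convert departure to UTC: 02:14 − 11:00 = 15:14 UTC on Aug 23.
Add 6 hours 29 minutes flight time → 21:43 UTC.
Mumbai is UTC+5:30, so local arrival = 21:43 + 5:30 = 03:13 on Aug 24.
Layover = 06:43 − 03:13 = 3 hours 30 minutes.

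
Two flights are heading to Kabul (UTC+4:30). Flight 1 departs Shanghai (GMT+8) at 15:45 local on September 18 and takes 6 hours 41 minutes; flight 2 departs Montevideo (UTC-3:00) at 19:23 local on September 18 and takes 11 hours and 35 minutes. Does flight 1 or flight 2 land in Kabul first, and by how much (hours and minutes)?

Flight 1 in UTC: 15:45 − 8:00 = 07:45 on Sep 18.
+6 hours and 41 minutes → arrive 14:26 UTC on Sep 18.
Flight 2 in UTC: 19:23 + 3:00 = 22:23 on Sep 18.
+11 hours and 35 minutes → arrive 09:58 UTC on Sep 19.
Flight 1 lands earlier by 19 hours 32 minutes.

the first, by 19 hours 32 minutes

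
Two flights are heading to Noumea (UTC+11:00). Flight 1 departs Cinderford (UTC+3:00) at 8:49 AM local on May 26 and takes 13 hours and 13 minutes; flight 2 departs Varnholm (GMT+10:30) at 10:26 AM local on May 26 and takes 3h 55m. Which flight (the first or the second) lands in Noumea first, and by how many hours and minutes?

the second, by 15 hours 11 minutes

Flight 1 in UTC: 8:49 AM − 3:00 = 5:49 AM on May 26.
+13 hours 13 minutes → arrive 7:02 PM UTC on May 26.
Flight 2 in UTC: 10:26 AM − 10:30 = 11:56 PM on May 25.
+3 hours and 55 minutes → arrive 3:51 AM UTC on May 26.
Flight 2 lands earlier by 15 hours 11 minutes.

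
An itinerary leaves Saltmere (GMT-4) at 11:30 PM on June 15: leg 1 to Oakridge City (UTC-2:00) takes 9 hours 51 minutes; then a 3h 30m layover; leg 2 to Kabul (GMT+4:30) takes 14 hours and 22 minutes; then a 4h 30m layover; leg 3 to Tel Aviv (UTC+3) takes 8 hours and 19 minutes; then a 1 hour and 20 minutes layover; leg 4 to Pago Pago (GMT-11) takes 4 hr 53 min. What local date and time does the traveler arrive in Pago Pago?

Convert departure to UTC: 11:30 PM + 4:00 = 3:30 AM UTC on Jun 16.
Add 9 hours 51 minutes leg 1 → 1:21 PM UTC.
Add 3 hours 30 minutes layover in Oakridge City → 4:51 PM UTC.
Add 14 hours and 22 minutes leg 2 → 7:13 AM UTC (Jun 17).
Add 4 hours 30 minutes layover in Kabul → 11:43 AM UTC.
Add 8 hours and 19 minutes leg 3 → 8:02 PM UTC.
Add 1 hour and 20 minutes layover in Tel Aviv → 9:22 PM UTC.
Add 4 hours and 53 minutes leg 4 → 2:15 AM UTC (Jun 18).
Pago Pago is UTC−11:00, so local arrival = 2:15 AM − 11:00 = 3:15 PM on Jun 17.

3:15 PM on June 17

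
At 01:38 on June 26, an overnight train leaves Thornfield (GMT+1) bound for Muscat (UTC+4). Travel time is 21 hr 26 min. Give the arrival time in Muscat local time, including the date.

Convert departure to UTC: 01:38 − 1:00 = 00:38 UTC on Jun 26.
Add 21 hours and 26 minutes travel time → 22:04 UTC.
Muscat is UTC+4:00, so local arrival = 22:04 + 4:00 = 02:04 on Jun 27.

02:04 on June 27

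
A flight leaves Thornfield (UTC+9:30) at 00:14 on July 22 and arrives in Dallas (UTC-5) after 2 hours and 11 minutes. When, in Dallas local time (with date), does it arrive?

11:55 on Jul 21

Convert departure to UTC: 00:14 − 9:30 = 14:44 UTC on Jul 21.
Add 2 hours 11 minutes travel time → 16:55 UTC.
Dallas is UTC−5:00, so local arrival = 16:55 − 5:00 = 11:55 on Jul 21.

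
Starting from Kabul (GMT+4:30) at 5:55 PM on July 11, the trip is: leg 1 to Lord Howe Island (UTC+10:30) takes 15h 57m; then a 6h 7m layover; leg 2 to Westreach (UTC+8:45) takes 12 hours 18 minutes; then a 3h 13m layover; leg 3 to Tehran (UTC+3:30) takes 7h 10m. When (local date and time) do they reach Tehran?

1:40 PM on July 13

Convert departure to UTC: 5:55 PM − 4:30 = 1:25 PM UTC on Jul 11.
Add 15 hours 57 minutes leg 1 → 5:22 AM UTC (Jul 12).
Add 6 hours and 7 minutes layover in Lord Howe Island → 11:29 AM UTC.
Add 12 hours and 18 minutes leg 2 → 11:47 PM UTC.
Add 3 hours and 13 minutes layover in Westreach → 3:00 AM UTC (Jul 13).
Add 7 hours 10 minutes leg 3 → 10:10 AM UTC.
Tehran is UTC+3:30, so local arrival = 10:10 AM + 3:30 = 1:40 PM on Jul 13.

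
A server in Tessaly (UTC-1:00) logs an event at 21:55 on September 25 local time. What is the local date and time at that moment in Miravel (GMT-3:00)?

19:55 on September 25

Miravel is 2:00 behind Tessaly.
Shift by the zone difference: 21:55 − 2:00 = 19:55 on Sep 25 in Miravel.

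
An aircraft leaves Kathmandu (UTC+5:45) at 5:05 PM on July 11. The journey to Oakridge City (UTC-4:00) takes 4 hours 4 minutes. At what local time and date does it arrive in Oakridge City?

Convert departure to UTC: 5:05 PM − 5:45 = 11:20 AM UTC on Jul 11.
Add 4 hours and 4 minutes travel time → 3:24 PM UTC.
Oakridge City is UTC−4:00, so local arrival = 3:24 PM − 4:00 = 11:24 AM on Jul 11.

11:24 AM on July 11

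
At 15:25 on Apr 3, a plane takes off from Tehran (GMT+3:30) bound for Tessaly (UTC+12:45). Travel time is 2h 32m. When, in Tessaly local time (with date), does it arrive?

Convert departure to UTC: 15:25 − 3:30 = 11:55 UTC on Apr 3.
Add 2 hours 32 minutes travel time → 14:27 UTC.
Tessaly is UTC+12:45, so local arrival = 14:27 + 12:45 = 03:12 on Apr 4.

03:12 on Apr 4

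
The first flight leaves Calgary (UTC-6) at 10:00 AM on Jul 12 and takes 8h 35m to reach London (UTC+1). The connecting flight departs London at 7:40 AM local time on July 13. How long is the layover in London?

Convert departure to UTC: 10:00 AM + 6:00 = 4:00 PM UTC on Jul 12.
Add 8 hours 35 minutes flight time → 12:35 AM UTC (Jul 13).
London is UTC+1:00, so local arrival = 12:35 AM + 1:00 = 1:35 AM on Jul 13.
Layover = 7:40 AM − 1:35 AM = 6 hours 5 minutes.

6 hours 5 minutes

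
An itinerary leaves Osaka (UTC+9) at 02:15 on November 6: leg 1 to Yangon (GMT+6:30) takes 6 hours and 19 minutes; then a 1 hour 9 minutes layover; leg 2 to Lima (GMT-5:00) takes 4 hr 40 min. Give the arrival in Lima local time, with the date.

00:23 on November 6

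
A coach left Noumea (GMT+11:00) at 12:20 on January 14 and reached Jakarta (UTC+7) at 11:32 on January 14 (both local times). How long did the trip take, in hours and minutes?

3 hours 12 minutes

Departure in UTC: 12:20 − 11:00 = 01:20 on Jan 14.
Arrival in UTC: 11:32 − 7:00 = 04:32 on Jan 14.
Elapsed = 04:32 − 01:20 = 3 hours 12 minutes.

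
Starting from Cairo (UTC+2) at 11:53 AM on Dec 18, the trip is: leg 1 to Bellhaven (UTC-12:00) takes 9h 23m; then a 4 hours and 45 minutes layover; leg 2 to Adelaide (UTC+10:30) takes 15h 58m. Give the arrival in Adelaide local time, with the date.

Convert departure to UTC: 11:53 AM − 2:00 = 9:53 AM UTC on Dec 18.
Add 9 hours 23 minutes leg 1 → 7:16 PM UTC.
Add 4 hours 45 minutes layover in Bellhaven → 12:01 AM UTC (Dec 19).
Add 15 hours and 58 minutes leg 2 → 3:59 PM UTC.
Adelaide is UTC+10:30, so local arrival = 3:59 PM + 10:30 = 2:29 AM on Dec 20.

2:29 AM on Dec 20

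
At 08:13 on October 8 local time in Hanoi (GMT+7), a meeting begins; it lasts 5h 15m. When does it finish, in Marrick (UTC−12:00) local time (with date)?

18:28 on October 7

Convert start to UTC: 08:13 − 7:00 = 01:13 UTC on Oct 8.
Add 5 hours and 15 minutes duration → 06:28 UTC.
Marrick is UTC−12:00, so local end time = 06:28 − 12:00 = 18:28 on Oct 7.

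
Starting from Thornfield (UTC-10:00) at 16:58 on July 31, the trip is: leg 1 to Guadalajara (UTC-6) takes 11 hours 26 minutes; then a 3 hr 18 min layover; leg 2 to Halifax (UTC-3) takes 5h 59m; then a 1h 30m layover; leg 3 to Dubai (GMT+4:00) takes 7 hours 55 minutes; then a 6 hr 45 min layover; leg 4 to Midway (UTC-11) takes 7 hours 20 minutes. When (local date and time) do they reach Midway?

12:11 on Aug 2

Convert departure to UTC: 16:58 + 10:00 = 02:58 UTC on Aug 1.
Add 11 hours 26 minutes leg 1 → 14:24 UTC.
Add 3 hours and 18 minutes layover in Guadalajara → 17:42 UTC.
Add 5 hours and 59 minutes leg 2 → 23:41 UTC.
Add 1 hour 30 minutes layover in Halifax → 01:11 UTC (Aug 2).
Add 7 hours and 55 minutes leg 3 → 09:06 UTC.
Add 6 hours and 45 minutes layover in Dubai → 15:51 UTC.
Add 7 hours and 20 minutes leg 4 → 23:11 UTC.
Midway is UTC−11:00, so local arrival = 23:11 − 11:00 = 12:11 on Aug 2.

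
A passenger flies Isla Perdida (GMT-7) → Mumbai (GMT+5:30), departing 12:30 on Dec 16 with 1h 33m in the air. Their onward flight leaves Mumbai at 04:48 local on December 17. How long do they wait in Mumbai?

2 hours 15 minutes

Convert departure to UTC: 12:30 + 7:00 = 19:30 UTC on Dec 16.
Add 1 hour 33 minutes flight time → 21:03 UTC.
Mumbai is UTC+5:30, so local arrival = 21:03 + 5:30 = 02:33 on Dec 17.
Layover = 04:48 − 02:33 = 2 hours 15 minutes.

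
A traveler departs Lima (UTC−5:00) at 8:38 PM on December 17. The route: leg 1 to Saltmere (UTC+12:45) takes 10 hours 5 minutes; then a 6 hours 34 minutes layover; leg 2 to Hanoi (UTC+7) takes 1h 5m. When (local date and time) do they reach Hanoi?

Convert departure to UTC: 8:38 PM + 5:00 = 1:38 AM UTC on Dec 18.
Add 10 hours and 5 minutes leg 1 → 11:43 AM UTC.
Add 6 hours and 34 minutes layover in Saltmere → 6:17 PM UTC.
Add 1 hour 5 minutes leg 2 → 7:22 PM UTC.
Hanoi is UTC+7:00, so local arrival = 7:22 PM + 7:00 = 2:22 AM on Dec 19.

2:22 AM on December 19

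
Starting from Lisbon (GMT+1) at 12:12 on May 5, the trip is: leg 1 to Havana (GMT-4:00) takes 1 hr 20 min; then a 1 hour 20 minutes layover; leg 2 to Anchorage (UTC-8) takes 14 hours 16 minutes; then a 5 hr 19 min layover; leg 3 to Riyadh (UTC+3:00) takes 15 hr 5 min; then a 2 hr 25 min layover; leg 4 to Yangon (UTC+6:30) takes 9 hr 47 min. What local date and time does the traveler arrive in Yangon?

19:14 on May 7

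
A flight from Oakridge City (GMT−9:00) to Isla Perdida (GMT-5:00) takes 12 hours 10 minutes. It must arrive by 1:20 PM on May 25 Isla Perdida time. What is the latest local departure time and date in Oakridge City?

9:10 PM on May 24

Target arrival in UTC: 1:20 PM + 5:00 = 6:20 PM on May 25.
Subtract 12 hours 10 minutes → departure 6:10 AM UTC on May 25.
Oakridge City is UTC−9:00: 6:10 AM − 9:00 = 9:10 PM on May 24.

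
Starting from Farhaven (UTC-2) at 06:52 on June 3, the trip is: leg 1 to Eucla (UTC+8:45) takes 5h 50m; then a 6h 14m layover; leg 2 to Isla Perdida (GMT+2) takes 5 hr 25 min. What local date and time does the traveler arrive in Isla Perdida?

04:21 on June 4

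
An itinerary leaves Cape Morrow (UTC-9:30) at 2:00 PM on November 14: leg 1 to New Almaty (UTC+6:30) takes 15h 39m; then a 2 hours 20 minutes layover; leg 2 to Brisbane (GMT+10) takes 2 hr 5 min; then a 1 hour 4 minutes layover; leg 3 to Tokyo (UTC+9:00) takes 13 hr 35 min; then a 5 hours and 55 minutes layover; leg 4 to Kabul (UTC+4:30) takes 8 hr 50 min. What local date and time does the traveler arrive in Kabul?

5:28 AM on November 17

Convert departure to UTC: 2:00 PM + 9:30 = 11:30 PM UTC on Nov 14.
Add 15 hours 39 minutes leg 1 → 3:09 PM UTC (Nov 15).
Add 2 hours 20 minutes layover in New Almaty → 5:29 PM UTC.
Add 2 hours and 5 minutes leg 2 → 7:34 PM UTC.
Add 1 hour and 4 minutes layover in Brisbane → 8:38 PM UTC.
Add 13 hours 35 minutes leg 3 → 10:13 AM UTC (Nov 16).
Add 5 hours and 55 minutes layover in Tokyo → 4:08 PM UTC.
Add 8 hours 50 minutes leg 4 → 12:58 AM UTC (Nov 17).
Kabul is UTC+4:30, so local arrival = 12:58 AM + 4:30 = 5:28 AM on Nov 17.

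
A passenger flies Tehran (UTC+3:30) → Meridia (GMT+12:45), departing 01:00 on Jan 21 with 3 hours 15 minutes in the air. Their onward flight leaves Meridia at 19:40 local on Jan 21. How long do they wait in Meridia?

Convert departure to UTC: 01:00 − 3:30 = 21:30 UTC on Jan 20.
Add 3 hours 15 minutes flight time → 00:45 UTC (Jan 21).
Meridia is UTC+12:45, so local arrival = 00:45 + 12:45 = 13:30 on Jan 21.
Layover = 19:40 − 13:30 = 6 hours 10 minutes.

6 hours 10 minutes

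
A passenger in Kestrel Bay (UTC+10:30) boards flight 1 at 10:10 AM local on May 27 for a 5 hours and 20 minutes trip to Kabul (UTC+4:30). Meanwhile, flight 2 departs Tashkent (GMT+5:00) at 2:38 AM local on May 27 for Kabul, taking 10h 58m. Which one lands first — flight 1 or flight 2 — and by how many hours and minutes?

Flight 1 in UTC: 10:10 AM − 10:30 = 11:40 PM on May 26.
+5 hours 20 minutes → arrive 5:00 AM UTC on May 27.
Flight 2 in UTC: 2:38 AM − 5:00 = 9:38 PM on May 26.
+10 hours 58 minutes → arrive 8:36 AM UTC on May 27.
Flight 1 lands earlier by 3 hours 36 minutes.

the first, by 3 hours 36 minutes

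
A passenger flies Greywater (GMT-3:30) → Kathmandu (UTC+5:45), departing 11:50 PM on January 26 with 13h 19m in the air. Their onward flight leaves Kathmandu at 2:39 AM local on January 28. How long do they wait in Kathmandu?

Convert departure to UTC: 11:50 PM + 3:30 = 3:20 AM UTC on Jan 27.
Add 13 hours 19 minutes flight time → 4:39 PM UTC.
Kathmandu is UTC+5:45, so local arrival = 4:39 PM + 5:45 = 10:24 PM on Jan 27.
Layover = 2:39 AM − 10:24 PM (+1 day) = 4 hours 15 minutes.

4 hours 15 minutes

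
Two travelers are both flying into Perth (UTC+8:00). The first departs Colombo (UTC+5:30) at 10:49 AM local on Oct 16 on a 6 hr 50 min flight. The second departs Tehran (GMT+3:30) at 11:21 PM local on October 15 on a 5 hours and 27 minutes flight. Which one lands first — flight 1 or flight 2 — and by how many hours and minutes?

the second, by 10 hours 51 minutes

Flight 1 in UTC: 10:49 AM − 5:30 = 5:19 AM on Oct 16.
+6 hours 50 minutes → arrive 12:09 PM UTC on Oct 16.
Flight 2 in UTC: 11:21 PM − 3:30 = 7:51 PM on Oct 15.
+5 hours and 27 minutes → arrive 1:18 AM UTC on Oct 16.
Flight 2 lands earlier by 10 hours 51 minutes.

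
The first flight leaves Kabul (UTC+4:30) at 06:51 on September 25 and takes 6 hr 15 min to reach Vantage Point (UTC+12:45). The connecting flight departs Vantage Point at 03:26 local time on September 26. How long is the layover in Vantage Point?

Convert departure to UTC: 06:51 − 4:30 = 02:21 UTC on Sep 25.
Add 6 hours 15 minutes flight time → 08:36 UTC.
Vantage Point is UTC+12:45, so local arrival = 08:36 + 12:45 = 21:21 on Sep 25.
Layover = 03:26 − 21:21 (+1 day) = 6 hours 5 minutes.

6 hours 5 minutes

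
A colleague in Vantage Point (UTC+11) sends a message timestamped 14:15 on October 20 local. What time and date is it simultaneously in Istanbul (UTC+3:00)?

06:15 on October 20

In UTC: 14:15 − 11:00 = 03:15 on Oct 20.
Istanbul is UTC+3:00: 03:15 + 3:00 = 06:15 on Oct 20.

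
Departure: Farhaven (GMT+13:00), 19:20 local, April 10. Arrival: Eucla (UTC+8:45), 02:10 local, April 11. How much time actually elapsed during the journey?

11 hours 5 minutes

Departure in UTC: 19:20 − 13:00 = 06:20 on Apr 10.
Arrival in UTC: 02:10 − 8:45 = 17:25 on Apr 10.
Elapsed = 17:25 − 06:20 = 11 hours 5 minutes.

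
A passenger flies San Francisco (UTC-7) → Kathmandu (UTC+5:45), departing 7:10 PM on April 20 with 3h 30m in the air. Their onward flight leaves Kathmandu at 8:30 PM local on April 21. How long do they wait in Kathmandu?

Convert departure to UTC: 7:10 PM + 7:00 = 2:10 AM UTC on Apr 21.
Add 3 hours and 30 minutes flight time → 5:40 AM UTC.
Kathmandu is UTC+5:45, so local arrival = 5:40 AM + 5:45 = 11:25 AM on Apr 21.
Layover = 8:30 PM − 11:25 AM = 9 hours 5 minutes.

9 hours 5 minutes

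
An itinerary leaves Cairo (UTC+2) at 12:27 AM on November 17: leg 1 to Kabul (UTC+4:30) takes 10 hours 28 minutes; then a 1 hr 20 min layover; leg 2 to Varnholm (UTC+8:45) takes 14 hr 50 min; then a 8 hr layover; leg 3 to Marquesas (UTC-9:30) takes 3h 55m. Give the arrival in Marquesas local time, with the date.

Convert departure to UTC: 12:27 AM − 2:00 = 10:27 PM UTC on Nov 16.
Add 10 hours and 28 minutes leg 1 → 8:55 AM UTC (Nov 17).
Add 1 hour 20 minutes layover in Kabul → 10:15 AM UTC.
Add 14 hours 50 minutes leg 2 → 1:05 AM UTC (Nov 18).
Add 8 hours layover in Varnholm → 9:05 AM UTC.
Add 3 hours and 55 minutes leg 3 → 1:00 PM UTC.
Marquesas is UTC−9:30, so local arrival = 1:00 PM − 9:30 = 3:30 AM on Nov 18.

3:30 AM on November 18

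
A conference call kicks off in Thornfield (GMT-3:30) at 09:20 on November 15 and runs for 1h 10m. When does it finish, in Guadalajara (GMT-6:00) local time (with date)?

08:00 on November 15

Convert start to UTC: 09:20 + 3:30 = 12:50 UTC on Nov 15.
Add 1 hour and 10 minutes duration → 14:00 UTC.
Guadalajara is UTC−6:00, so local end time = 14:00 − 6:00 = 08:00 on Nov 15.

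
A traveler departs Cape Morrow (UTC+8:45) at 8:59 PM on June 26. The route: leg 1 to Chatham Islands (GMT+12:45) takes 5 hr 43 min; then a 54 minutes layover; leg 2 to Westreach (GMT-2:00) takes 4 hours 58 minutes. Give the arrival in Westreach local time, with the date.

Convert departure to UTC: 8:59 PM − 8:45 = 12:14 PM UTC on Jun 26.
Add 5 hours 43 minutes leg 1 → 5:57 PM UTC.
Add 54 minutes layover in Chatham Islands → 6:51 PM UTC.
Add 4 hours 58 minutes leg 2 → 11:49 PM UTC.
Westreach is UTC−2:00, so local arrival = 11:49 PM − 2:00 = 9:49 PM on Jun 26.

9:49 PM on Jun 26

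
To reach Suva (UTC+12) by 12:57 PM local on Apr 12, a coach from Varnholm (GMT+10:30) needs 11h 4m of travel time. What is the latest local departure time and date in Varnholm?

Target arrival in UTC: 12:57 PM − 12:00 = 12:57 AM on Apr 12.
Subtract 11 hours and 4 minutes → departure 1:53 PM UTC on Apr 11.
Varnholm is UTC+10:30: 1:53 PM + 10:30 = 12:23 AM on Apr 12.

12:23 AM on April 12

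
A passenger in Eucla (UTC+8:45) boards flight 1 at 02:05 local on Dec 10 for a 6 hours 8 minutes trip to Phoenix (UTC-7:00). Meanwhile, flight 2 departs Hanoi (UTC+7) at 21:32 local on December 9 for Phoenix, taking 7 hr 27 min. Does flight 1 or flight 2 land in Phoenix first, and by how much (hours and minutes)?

the second, by 1 hour 29 minutes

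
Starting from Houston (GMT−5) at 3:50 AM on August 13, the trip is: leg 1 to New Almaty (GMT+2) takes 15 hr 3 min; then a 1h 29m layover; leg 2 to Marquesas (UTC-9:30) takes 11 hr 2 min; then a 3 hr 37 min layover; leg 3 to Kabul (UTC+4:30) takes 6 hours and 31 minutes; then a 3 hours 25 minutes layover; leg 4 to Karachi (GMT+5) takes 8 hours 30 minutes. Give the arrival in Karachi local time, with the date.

3:27 PM on Aug 15

Convert departure to UTC: 3:50 AM + 5:00 = 8:50 AM UTC on Aug 13.
Add 15 hours and 3 minutes leg 1 → 11:53 PM UTC.
Add 1 hour 29 minutes layover in New Almaty → 1:22 AM UTC (Aug 14).
Add 11 hours 2 minutes leg 2 → 12:24 PM UTC.
Add 3 hours and 37 minutes layover in Marquesas → 4:01 PM UTC.
Add 6 hours and 31 minutes leg 3 → 10:32 PM UTC.
Add 3 hours 25 minutes layover in Kabul → 1:57 AM UTC (Aug 15).
Add 8 hours and 30 minutes leg 4 → 10:27 AM UTC.
Karachi is UTC+5:00, so local arrival = 10:27 AM + 5:00 = 3:27 PM on Aug 15.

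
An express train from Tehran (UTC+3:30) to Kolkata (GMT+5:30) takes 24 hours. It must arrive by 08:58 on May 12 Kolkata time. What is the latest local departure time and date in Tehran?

Target arrival in UTC: 08:58 − 5:30 = 03:28 on May 12.
Subtract 24 hours → departure 03:28 UTC on May 11.
Tehran is UTC+3:30: 03:28 + 3:30 = 06:58 on May 11.

06:58 on May 11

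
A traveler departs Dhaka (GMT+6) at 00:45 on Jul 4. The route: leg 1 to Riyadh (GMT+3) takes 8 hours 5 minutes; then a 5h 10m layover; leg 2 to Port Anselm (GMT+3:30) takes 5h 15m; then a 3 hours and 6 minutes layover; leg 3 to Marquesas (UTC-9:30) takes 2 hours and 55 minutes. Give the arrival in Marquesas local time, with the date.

Convert departure to UTC: 00:45 − 6:00 = 18:45 UTC on Jul 3.
Add 8 hours and 5 minutes leg 1 → 02:50 UTC (Jul 4).
Add 5 hours 10 minutes layover in Riyadh → 08:00 UTC.
Add 5 hours 15 minutes leg 2 → 13:15 UTC.
Add 3 hours and 6 minutes layover in Port Anselm → 16:21 UTC.
Add 2 hours 55 minutes leg 3 → 19:16 UTC.
Marquesas is UTC−9:30, so local arrival = 19:16 − 9:30 = 09:46 on Jul 4.

09:46 on July 4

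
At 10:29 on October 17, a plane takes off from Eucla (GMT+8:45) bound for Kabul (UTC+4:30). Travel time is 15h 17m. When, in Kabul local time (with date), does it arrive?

Kabul is 4:15 behind Eucla.
After 15 hours 17 minutes it is 01:46 (Oct 18) in Eucla.
Shift by the zone difference: 01:46 − 4:15 = 21:31 on Oct 17 in Kabul.

21:31 on October 17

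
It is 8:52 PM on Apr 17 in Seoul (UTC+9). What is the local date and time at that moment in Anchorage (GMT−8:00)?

3:52 AM on Apr 17

Anchorage is 17:00 behind Seoul.
Shift by the zone difference: 8:52 PM − 17:00 = 3:52 AM on Apr 17 in Anchorage.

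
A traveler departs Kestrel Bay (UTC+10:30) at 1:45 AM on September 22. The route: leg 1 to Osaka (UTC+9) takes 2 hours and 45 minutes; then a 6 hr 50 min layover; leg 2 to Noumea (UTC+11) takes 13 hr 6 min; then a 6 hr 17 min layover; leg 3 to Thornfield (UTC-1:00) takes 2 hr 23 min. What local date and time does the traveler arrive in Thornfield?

Convert departure to UTC: 1:45 AM − 10:30 = 3:15 PM UTC on Sep 21.
Add 2 hours and 45 minutes leg 1 → 6:00 PM UTC.
Add 6 hours 50 minutes layover in Osaka → 12:50 AM UTC (Sep 22).
Add 13 hours and 6 minutes leg 2 → 1:56 PM UTC.
Add 6 hours and 17 minutes layover in Noumea → 8:13 PM UTC.
Add 2 hours 23 minutes leg 3 → 10:36 PM UTC.
Thornfield is UTC−1:00, so local arrival = 10:36 PM − 1:00 = 9:36 PM on Sep 22.

9:36 PM on Sep 22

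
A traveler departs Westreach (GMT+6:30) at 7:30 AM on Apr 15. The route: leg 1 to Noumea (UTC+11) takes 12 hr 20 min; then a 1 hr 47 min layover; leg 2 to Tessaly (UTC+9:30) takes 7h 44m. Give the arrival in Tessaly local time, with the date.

8:21 AM on Apr 16

Convert departure to UTC: 7:30 AM − 6:30 = 1:00 AM UTC on Apr 15.
Add 12 hours 20 minutes leg 1 → 1:20 PM UTC.
Add 1 hour and 47 minutes layover in Noumea → 3:07 PM UTC.
Add 7 hours and 44 minutes leg 2 → 10:51 PM UTC.
Tessaly is UTC+9:30, so local arrival = 10:51 PM + 9:30 = 8:21 AM on Apr 16.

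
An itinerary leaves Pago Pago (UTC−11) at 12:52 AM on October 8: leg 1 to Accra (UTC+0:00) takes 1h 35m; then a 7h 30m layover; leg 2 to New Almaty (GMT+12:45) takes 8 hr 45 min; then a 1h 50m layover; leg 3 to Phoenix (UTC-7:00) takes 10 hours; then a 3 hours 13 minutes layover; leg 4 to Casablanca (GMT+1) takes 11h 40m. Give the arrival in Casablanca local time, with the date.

Convert departure to UTC: 12:52 AM + 11:00 = 11:52 AM UTC on Oct 8.
Add 1 hour and 35 minutes leg 1 → 1:27 PM UTC.
Add 7 hours 30 minutes layover in Accra → 8:57 PM UTC.
Add 8 hours 45 minutes leg 2 → 5:42 AM UTC (Oct 9).
Add 1 hour 50 minutes layover in New Almaty → 7:32 AM UTC.
Add 10 hours leg 3 → 5:32 PM UTC.
Add 3 hours 13 minutes layover in Phoenix → 8:45 PM UTC.
Add 11 hours and 40 minutes leg 4 → 8:25 AM UTC (Oct 10).
Casablanca is UTC+1:00, so local arrival = 8:25 AM + 1:00 = 9:25 AM on Oct 10.

9:25 AM on Oct 10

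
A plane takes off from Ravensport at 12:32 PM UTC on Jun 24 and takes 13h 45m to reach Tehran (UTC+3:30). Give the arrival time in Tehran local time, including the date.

Departure is given in UTC: 12:32 PM on Jun 24.
Add 13 hours and 45 minutes → 2:17 AM UTC (Jun 25).
Tehran is UTC+3:30: 2:17 AM + 3:30 = 5:47 AM on Jun 25.

5:47 AM on June 25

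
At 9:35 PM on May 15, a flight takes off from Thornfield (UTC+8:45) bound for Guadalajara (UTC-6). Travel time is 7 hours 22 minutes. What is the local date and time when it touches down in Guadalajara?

2:12 PM on May 15

Guadalajara is 14:45 behind Thornfield.
After 7 hours 22 minutes it is 4:57 AM (May 16) in Thornfield.
Shift by the zone difference: 4:57 AM − 14:45 = 2:12 PM on May 15 in Guadalajara.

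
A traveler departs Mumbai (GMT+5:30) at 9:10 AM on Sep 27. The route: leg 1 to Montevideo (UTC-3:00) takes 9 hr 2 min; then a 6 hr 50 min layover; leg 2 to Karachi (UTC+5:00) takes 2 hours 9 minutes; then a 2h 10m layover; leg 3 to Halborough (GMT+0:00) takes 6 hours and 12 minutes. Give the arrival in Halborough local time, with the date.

Convert departure to UTC: 9:10 AM − 5:30 = 3:40 AM UTC on Sep 27.
Add 9 hours 2 minutes leg 1 → 12:42 PM UTC.
Add 6 hours and 50 minutes layover in Montevideo → 7:32 PM UTC.
Add 2 hours 9 minutes leg 2 → 9:41 PM UTC.
Add 2 hours 10 minutes layover in Karachi → 11:51 PM UTC.
Add 6 hours 12 minutes leg 3 → 6:03 AM UTC (Sep 28).
Halborough is UTC+0, so local arrival is the same: 6:03 AM on Sep 28.

6:03 AM on September 28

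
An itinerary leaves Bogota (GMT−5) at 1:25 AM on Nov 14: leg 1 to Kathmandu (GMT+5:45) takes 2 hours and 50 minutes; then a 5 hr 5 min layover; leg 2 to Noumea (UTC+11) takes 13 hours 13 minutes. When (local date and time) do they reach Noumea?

Convert departure to UTC: 1:25 AM + 5:00 = 6:25 AM UTC on Nov 14.
Add 2 hours and 50 minutes leg 1 → 9:15 AM UTC.
Add 5 hours 5 minutes layover in Kathmandu → 2:20 PM UTC.
Add 13 hours and 13 minutes leg 2 → 3:33 AM UTC (Nov 15).
Noumea is UTC+11:00, so local arrival = 3:33 AM + 11:00 = 2:33 PM on Nov 15.

2:33 PM on November 15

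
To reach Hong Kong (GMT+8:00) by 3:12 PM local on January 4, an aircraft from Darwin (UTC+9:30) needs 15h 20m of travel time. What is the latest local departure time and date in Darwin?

Target arrival in UTC: 3:12 PM − 8:00 = 7:12 AM on Jan 4.
Subtract 15 hours and 20 minutes → departure 3:52 PM UTC on Jan 3.
Darwin is UTC+9:30: 3:52 PM + 9:30 = 1:22 AM on Jan 4.

1:22 AM on January 4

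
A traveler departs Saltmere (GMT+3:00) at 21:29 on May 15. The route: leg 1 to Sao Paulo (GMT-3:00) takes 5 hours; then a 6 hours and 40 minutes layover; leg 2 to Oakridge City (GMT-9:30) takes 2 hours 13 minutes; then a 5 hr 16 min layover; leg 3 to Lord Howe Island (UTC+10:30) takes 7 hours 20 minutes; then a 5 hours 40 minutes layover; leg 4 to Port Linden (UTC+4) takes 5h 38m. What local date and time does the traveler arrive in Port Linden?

12:16 on May 17

Convert departure to UTC: 21:29 − 3:00 = 18:29 UTC on May 15.
Add 5 hours leg 1 → 23:29 UTC.
Add 6 hours and 40 minutes layover in Sao Paulo → 06:09 UTC (May 16).
Add 2 hours 13 minutes leg 2 → 08:22 UTC.
Add 5 hours and 16 minutes layover in Oakridge City → 13:38 UTC.
Add 7 hours 20 minutes leg 3 → 20:58 UTC.
Add 5 hours 40 minutes layover in Lord Howe Island → 02:38 UTC (May 17).
Add 5 hours 38 minutes leg 4 → 08:16 UTC.
Port Linden is UTC+4:00, so local arrival = 08:16 + 4:00 = 12:16 on May 17.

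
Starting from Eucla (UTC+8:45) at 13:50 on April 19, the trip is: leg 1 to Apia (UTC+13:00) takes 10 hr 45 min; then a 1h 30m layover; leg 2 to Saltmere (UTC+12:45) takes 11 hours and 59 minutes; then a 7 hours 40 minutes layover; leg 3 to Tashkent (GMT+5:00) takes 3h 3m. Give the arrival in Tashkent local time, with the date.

21:02 on April 20

Convert departure to UTC: 13:50 − 8:45 = 05:05 UTC on Apr 19.
Add 10 hours 45 minutes leg 1 → 15:50 UTC.
Add 1 hour 30 minutes layover in Apia → 17:20 UTC.
Add 11 hours 59 minutes leg 2 → 05:19 UTC (Apr 20).
Add 7 hours 40 minutes layover in Saltmere → 12:59 UTC.
Add 3 hours 3 minutes leg 3 → 16:02 UTC.
Tashkent is UTC+5:00, so local arrival = 16:02 + 5:00 = 21:02 on Apr 20.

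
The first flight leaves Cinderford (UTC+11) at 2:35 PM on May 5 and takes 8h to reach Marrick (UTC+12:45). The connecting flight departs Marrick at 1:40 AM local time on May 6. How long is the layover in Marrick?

1 hour 20 minutes

Convert departure to UTC: 2:35 PM − 11:00 = 3:35 AM UTC on May 5.
Add 8 hours flight time → 11:35 AM UTC.
Marrick is UTC+12:45, so local arrival = 11:35 AM + 12:45 = 12:20 AM on May 6.
Layover = 1:40 AM − 12:20 AM = 1 hour 20 minutes.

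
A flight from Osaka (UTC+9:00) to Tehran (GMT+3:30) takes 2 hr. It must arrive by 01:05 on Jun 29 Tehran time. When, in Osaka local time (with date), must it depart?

Target arrival in UTC: 01:05 − 3:30 = 21:35 on Jun 28.
Subtract 2 hours → departure 19:35 UTC on Jun 28.
Osaka is UTC+9:00: 19:35 + 9:00 = 04:35 on Jun 29.

04:35 on Jun 29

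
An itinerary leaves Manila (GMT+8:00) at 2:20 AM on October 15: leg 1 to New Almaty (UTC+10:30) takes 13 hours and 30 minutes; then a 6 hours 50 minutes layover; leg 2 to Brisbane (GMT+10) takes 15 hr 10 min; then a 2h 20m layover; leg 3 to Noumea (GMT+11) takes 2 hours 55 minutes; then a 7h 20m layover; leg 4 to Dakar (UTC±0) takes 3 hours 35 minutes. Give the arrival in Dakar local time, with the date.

Convert departure to UTC: 2:20 AM − 8:00 = 6:20 PM UTC on Oct 14.
Add 13 hours 30 minutes leg 1 → 7:50 AM UTC (Oct 15).
Add 6 hours 50 minutes layover in New Almaty → 2:40 PM UTC.
Add 15 hours 10 minutes leg 2 → 5:50 AM UTC (Oct 16).
Add 2 hours and 20 minutes layover in Brisbane → 8:10 AM UTC.
Add 2 hours 55 minutes leg 3 → 11:05 AM UTC.
Add 7 hours 20 minutes layover in Noumea → 6:25 PM UTC.
Add 3 hours and 35 minutes leg 4 → 10:00 PM UTC.
Dakar is UTC+0, so local arrival is the same: 10:00 PM on Oct 16.

10:00 PM on October 16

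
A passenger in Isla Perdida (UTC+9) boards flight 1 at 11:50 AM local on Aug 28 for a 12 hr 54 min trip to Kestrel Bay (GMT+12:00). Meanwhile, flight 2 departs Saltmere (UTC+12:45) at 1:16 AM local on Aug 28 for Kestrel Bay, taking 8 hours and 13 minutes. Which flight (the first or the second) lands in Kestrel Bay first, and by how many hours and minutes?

Flight 1 in UTC: 11:50 AM − 9:00 = 2:50 AM on Aug 28.
+12 hours 54 minutes → arrive 3:44 PM UTC on Aug 28.
Flight 2 in UTC: 1:16 AM − 12:45 = 12:31 PM on Aug 27.
+8 hours 13 minutes → arrive 8:44 PM UTC on Aug 27.
Flight 2 lands earlier by 19 hours.

the second, by 19 hours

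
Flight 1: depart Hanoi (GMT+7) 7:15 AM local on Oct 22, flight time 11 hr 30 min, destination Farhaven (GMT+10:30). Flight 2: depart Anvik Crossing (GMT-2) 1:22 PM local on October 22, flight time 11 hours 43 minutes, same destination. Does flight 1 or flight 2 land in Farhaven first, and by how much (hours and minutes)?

the first, by 15 hours 20 minutes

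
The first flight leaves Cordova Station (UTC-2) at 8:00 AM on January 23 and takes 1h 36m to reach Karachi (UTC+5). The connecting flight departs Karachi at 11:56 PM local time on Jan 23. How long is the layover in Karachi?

7 hours 20 minutes

Convert departure to UTC: 8:00 AM + 2:00 = 10:00 AM UTC on Jan 23.
Add 1 hour 36 minutes flight time → 11:36 AM UTC.
Karachi is UTC+5:00, so local arrival = 11:36 AM + 5:00 = 4:36 PM on Jan 23.
Layover = 11:56 PM − 4:36 PM = 7 hours 20 minutes.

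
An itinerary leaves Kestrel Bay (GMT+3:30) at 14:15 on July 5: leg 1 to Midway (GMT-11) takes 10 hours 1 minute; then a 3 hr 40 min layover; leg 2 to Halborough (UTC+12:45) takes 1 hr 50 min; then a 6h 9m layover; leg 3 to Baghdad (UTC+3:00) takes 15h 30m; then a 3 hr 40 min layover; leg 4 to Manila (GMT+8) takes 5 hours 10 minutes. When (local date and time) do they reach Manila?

16:45 on July 7

Convert departure to UTC: 14:15 − 3:30 = 10:45 UTC on Jul 5.
Add 10 hours 1 minute leg 1 → 20:46 UTC.
Add 3 hours 40 minutes layover in Midway → 00:26 UTC (Jul 6).
Add 1 hour and 50 minutes leg 2 → 02:16 UTC.
Add 6 hours 9 minutes layover in Halborough → 08:25 UTC.
Add 15 hours 30 minutes leg 3 → 23:55 UTC.
Add 3 hours 40 minutes layover in Baghdad → 03:35 UTC (Jul 7).
Add 5 hours 10 minutes leg 4 → 08:45 UTC.
Manila is UTC+8:00, so local arrival = 08:45 + 8:00 = 16:45 on Jul 7.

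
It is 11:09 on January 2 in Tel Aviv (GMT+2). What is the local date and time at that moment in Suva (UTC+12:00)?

21:09 on January 2

In UTC: 11:09 − 2:00 = 09:09 on Jan 2.
Suva is UTC+12:00: 09:09 + 12:00 = 21:09 on Jan 2.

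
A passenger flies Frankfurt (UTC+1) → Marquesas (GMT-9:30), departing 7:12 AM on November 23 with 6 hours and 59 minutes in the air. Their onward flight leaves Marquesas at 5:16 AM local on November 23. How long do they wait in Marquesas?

1 hour 35 minutes

Convert departure to UTC: 7:12 AM − 1:00 = 6:12 AM UTC on Nov 23.
Add 6 hours and 59 minutes flight time → 1:11 PM UTC.
Marquesas is UTC−9:30, so local arrival = 1:11 PM − 9:30 = 3:41 AM on Nov 23.
Layover = 5:16 AM − 3:41 AM = 1 hour 35 minutes.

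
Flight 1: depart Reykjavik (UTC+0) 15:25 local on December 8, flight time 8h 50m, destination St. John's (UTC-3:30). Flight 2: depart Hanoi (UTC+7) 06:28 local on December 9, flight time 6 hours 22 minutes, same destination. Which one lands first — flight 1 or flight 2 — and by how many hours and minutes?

the first, by 5 hours 35 minutes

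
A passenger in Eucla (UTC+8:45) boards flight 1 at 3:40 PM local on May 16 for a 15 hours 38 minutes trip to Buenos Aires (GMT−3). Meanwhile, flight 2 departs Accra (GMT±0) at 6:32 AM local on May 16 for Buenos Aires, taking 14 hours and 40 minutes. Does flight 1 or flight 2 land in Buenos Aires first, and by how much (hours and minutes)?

the second, by 1 hour 21 minutes

Flight 1 in UTC: 3:40 PM − 8:45 = 6:55 AM on May 16.
+15 hours and 38 minutes → arrive 10:33 PM UTC on May 16.
Flight 2 departs at 6:32 AM UTC (May 16).
+14 hours and 40 minutes → arrive 9:12 PM UTC on May 16.
Flight 2 lands earlier by 1 hour 21 minutes.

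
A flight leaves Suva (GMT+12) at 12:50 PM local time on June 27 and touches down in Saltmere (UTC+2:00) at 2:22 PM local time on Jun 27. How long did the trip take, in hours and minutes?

Saltmere is 10:00 behind Suva.
Clock-face elapsed time (ignoring zones) is 1 hour 32 minutes.
Actual elapsed = 1 hour 32 minutes + 10:00 = 11 hours 32 minutes.

11 hours 32 minutes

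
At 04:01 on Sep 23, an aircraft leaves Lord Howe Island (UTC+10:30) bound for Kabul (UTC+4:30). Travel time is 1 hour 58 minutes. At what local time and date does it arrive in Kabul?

Convert departure to UTC: 04:01 − 10:30 = 17:31 UTC on Sep 22.
Add 1 hour 58 minutes travel time → 19:29 UTC.
Kabul is UTC+4:30, so local arrival = 19:29 + 4:30 = 23:59 on Sep 22.

23:59 on September 22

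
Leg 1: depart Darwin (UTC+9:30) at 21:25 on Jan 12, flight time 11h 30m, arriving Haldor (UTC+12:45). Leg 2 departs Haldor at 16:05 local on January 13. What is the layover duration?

3 hours 55 minutes

Convert departure to UTC: 21:25 − 9:30 = 11:55 UTC on Jan 12.
Add 11 hours and 30 minutes flight time → 23:25 UTC.
Haldor is UTC+12:45, so local arrival = 23:25 + 12:45 = 12:10 on Jan 13.
Layover = 16:05 − 12:10 = 3 hours 55 minutes.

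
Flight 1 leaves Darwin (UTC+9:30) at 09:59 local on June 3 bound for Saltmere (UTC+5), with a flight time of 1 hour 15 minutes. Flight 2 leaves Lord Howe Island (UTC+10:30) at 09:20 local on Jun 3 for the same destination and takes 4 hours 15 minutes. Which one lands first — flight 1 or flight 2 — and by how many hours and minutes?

Flight 1 in UTC: 09:59 − 9:30 = 00:29 on Jun 3.
+1 hour and 15 minutes → arrive 01:44 UTC on Jun 3.
Flight 2 in UTC: 09:20 − 10:30 = 22:50 on Jun 2.
+4 hours 15 minutes → arrive 03:05 UTC on Jun 3.
Flight 1 lands earlier by 1 hour 21 minutes.

the first, by 1 hour 21 minutes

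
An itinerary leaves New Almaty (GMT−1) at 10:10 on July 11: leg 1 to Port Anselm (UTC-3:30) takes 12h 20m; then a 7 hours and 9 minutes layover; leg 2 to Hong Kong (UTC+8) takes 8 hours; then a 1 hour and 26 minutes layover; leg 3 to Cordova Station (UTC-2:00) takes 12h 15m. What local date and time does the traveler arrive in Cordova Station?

Convert departure to UTC: 10:10 + 1:00 = 11:10 UTC on Jul 11.
Add 12 hours and 20 minutes leg 1 → 23:30 UTC.
Add 7 hours and 9 minutes layover in Port Anselm → 06:39 UTC (Jul 12).
Add 8 hours leg 2 → 14:39 UTC.
Add 1 hour and 26 minutes layover in Hong Kong → 16:05 UTC.
Add 12 hours and 15 minutes leg 3 → 04:20 UTC (Jul 13).
Cordova Station is UTC−2:00, so local arrival = 04:20 − 2:00 = 02:20 on Jul 13.

02:20 on July 13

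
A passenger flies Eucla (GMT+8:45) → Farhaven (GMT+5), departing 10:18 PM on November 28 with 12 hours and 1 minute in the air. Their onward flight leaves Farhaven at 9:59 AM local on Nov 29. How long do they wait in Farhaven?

Convert departure to UTC: 10:18 PM − 8:45 = 1:33 PM UTC on Nov 28.
Add 12 hours and 1 minute flight time → 1:34 AM UTC (Nov 29).
Farhaven is UTC+5:00, so local arrival = 1:34 AM + 5:00 = 6:34 AM on Nov 29.
Layover = 9:59 AM − 6:34 AM = 3 hours 25 minutes.

3 hours 25 minutes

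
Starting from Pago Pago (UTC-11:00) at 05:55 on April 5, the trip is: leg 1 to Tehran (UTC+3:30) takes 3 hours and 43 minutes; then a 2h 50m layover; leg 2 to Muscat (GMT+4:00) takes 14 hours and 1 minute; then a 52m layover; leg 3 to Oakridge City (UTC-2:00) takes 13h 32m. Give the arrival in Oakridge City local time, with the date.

Convert departure to UTC: 05:55 + 11:00 = 16:55 UTC on Apr 5.
Add 3 hours 43 minutes leg 1 → 20:38 UTC.
Add 2 hours and 50 minutes layover in Tehran → 23:28 UTC.
Add 14 hours 1 minute leg 2 → 13:29 UTC (Apr 6).
Add 52 minutes layover in Muscat → 14:21 UTC.
Add 13 hours 32 minutes leg 3 → 03:53 UTC (Apr 7).
Oakridge City is UTC−2:00, so local arrival = 03:53 − 2:00 = 01:53 on Apr 7.

01:53 on April 7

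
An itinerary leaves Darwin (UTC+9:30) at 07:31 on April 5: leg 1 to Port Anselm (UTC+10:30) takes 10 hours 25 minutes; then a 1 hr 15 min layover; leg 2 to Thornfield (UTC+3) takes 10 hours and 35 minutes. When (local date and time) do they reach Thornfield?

Convert departure to UTC: 07:31 − 9:30 = 22:01 UTC on Apr 4.
Add 10 hours 25 minutes leg 1 → 08:26 UTC (Apr 5).
Add 1 hour and 15 minutes layover in Port Anselm → 09:41 UTC.
Add 10 hours and 35 minutes leg 2 → 20:16 UTC.
Thornfield is UTC+3:00, so local arrival = 20:16 + 3:00 = 23:16 on Apr 5.

23:16 on April 5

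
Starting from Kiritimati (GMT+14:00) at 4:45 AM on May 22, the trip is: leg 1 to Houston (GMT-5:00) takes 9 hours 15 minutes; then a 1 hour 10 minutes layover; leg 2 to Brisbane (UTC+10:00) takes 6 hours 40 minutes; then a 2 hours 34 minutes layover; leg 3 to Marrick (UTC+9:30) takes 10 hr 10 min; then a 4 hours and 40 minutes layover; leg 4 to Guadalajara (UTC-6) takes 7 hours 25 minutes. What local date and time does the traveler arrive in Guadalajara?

Convert departure to UTC: 4:45 AM − 14:00 = 2:45 PM UTC on May 21.
Add 9 hours 15 minutes leg 1 → 12:00 AM UTC (May 22).
Add 1 hour and 10 minutes layover in Houston → 1:10 AM UTC.
Add 6 hours 40 minutes leg 2 → 7:50 AM UTC.
Add 2 hours 34 minutes layover in Brisbane → 10:24 AM UTC.
Add 10 hours and 10 minutes leg 3 → 8:34 PM UTC.
Add 4 hours 40 minutes layover in Marrick → 1:14 AM UTC (May 23).
Add 7 hours 25 minutes leg 4 → 8:39 AM UTC.
Guadalajara is UTC−6:00, so local arrival = 8:39 AM − 6:00 = 2:39 AM on May 23.

2:39 AM on May 23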